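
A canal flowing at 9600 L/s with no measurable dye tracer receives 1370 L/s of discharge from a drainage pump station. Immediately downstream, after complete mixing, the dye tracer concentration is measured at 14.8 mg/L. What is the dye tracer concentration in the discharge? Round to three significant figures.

Mass balance: 9600·0 + 1370·Cₑ = 10970·14.80
→ Cₑ = (10970·14.80 − 9600·0) / 1370 = 118.5 mg/L.

119 mg/L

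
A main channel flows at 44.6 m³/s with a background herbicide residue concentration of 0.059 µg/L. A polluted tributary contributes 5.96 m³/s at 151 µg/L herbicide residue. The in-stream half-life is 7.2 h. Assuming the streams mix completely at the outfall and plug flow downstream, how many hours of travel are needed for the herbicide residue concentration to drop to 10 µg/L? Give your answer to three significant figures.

Mass balance: C = (44.60·0.05900 + 5.960·151.0) / 50.56 = 902.6/50.56 = 17.85 µg/L.
Half-life 7.2 h → k = ln 2 / 7.2 = 0.09627 h⁻¹ = 2.310 d⁻¹.
17.85·exp(−k·t) = 10 → t = ln(17.85/10)/k = 21670 s = 6.020 h.

6.02 h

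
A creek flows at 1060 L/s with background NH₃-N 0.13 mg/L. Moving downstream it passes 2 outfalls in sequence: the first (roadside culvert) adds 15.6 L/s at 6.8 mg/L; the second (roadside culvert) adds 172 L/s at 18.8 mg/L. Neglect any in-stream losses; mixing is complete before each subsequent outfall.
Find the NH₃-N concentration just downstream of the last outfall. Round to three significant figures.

2.79 mg/L

Below outfall 1: Q → 1076 L/s, C = (1060·0.1300 + 15.60·6.800)/1076 = 0.2267 mg/L.
Below outfall 2: Q → 1248 L/s, C = (1076·0.2267 + 172.0·18.80)/1248 = 2.787 mg/L.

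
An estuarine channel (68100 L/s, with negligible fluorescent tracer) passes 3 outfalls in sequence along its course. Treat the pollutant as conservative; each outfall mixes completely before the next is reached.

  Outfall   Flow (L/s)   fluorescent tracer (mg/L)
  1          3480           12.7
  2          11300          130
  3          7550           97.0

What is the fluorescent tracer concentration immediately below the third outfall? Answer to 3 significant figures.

Outfall 1: combined Q = 71580 L/s; C = (68100·0 + 3480·12.70)/71580 = 0.6174 mg/L.
Outfall 2: combined Q = 82880 L/s; C = (71580·0.6174 + 11300·130.0)/82880 = 18.26 mg/L.
Outfall 3: combined Q = 90430 L/s; C = (82880·18.26 + 7550·97.00)/90430 = 24.83 mg/L.

24.8 mg/L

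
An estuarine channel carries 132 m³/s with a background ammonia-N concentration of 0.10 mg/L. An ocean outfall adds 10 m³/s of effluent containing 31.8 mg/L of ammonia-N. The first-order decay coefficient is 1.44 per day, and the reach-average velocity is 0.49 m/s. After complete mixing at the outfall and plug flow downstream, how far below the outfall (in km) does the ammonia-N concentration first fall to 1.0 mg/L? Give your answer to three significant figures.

24.9 km

Flow-weighted average: C = (132.0·0.1000 + 10.00·31.80) / 142.0 = 331.2/142.0 = 2.332 mg/L.
Set 2.332·exp(−k·t) = 1.0 → t = ln(2.332/1.0)/k = 50810 s = 14.11 h.
Distance = v·t = 0.49·50810 = 24900 m = 24.90 km.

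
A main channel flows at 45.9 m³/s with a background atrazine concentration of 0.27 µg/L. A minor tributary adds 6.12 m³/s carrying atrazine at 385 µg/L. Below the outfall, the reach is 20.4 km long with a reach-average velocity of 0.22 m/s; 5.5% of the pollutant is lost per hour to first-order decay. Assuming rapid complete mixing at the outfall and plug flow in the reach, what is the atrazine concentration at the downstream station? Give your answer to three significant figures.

Mixed concentration C = ΣQC/ΣQ = (45.90·0.2700 + 6.120·385.0) / 52.02 = 2369/52.02 = 45.53 µg/L.
Travel time t = 20.4·1000 / 0.22 = 92730 s = 25.76 h.
5.5%/h lost → k = −ln(1 − 0.055) = 0.05657 h⁻¹.
Applying C = C₀e^(−kt): 45.53 × 0.2329 = 10.60 µg/L.

10.6 µg/L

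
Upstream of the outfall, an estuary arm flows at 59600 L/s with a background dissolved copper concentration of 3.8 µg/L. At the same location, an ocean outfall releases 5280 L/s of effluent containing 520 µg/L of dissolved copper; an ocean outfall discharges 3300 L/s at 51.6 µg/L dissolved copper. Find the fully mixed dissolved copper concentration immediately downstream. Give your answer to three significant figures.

46.1 µg/L

Flow-weighted average: C = (59600·3.800 + 5280·520.0 + 3300·51.60) / 68180 = 3142000/68180 = 46.09 µg/L.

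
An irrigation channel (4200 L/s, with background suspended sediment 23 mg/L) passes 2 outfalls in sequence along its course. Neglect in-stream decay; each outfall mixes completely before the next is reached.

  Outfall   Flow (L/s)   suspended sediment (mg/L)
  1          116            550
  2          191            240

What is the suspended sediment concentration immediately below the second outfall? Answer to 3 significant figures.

After outfall 1: Q = 4200 + 116.0 = 4316 L/s; C = (4200·23.00 + 116.0·550.0)/4316 = 37.16 mg/L.
After outfall 2: Q = 4316 + 191.0 = 4507 L/s; C = (4316·37.16 + 191.0·240.0)/4507 = 45.76 mg/L.

45.8 mg/L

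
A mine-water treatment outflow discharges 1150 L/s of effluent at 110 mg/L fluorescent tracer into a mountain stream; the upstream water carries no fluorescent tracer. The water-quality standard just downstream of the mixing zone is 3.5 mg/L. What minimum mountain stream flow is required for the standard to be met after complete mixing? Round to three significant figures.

Set C_mix = 3.5: (Q·0 + 1150·110.0) / (Q + 1150) = 3.5
→ Q = 1150·(110.0 − 3.5)/(3.5 − 0) = 34990 L/s.

35000 L/s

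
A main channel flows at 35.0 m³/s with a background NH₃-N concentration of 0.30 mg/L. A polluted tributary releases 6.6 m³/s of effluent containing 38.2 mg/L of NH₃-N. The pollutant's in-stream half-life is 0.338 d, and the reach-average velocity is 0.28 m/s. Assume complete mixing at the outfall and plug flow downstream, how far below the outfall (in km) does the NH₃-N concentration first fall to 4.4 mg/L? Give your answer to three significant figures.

Mass balance: C = (35.00·0.3000 + 6.600·38.20) / 41.60 = 262.6/41.60 = 6.313 mg/L.
Half-life 0.338 d → k = ln 2 / 0.338 = 2.051 d⁻¹.
Set 6.313·exp(−k·t) = 4.4 → t = ln(6.313/4.4)/k = 15210 s = 4.225 h.
Distance = v·t = 0.28·15210 = 4259 m = 4.259 km.

4.26 km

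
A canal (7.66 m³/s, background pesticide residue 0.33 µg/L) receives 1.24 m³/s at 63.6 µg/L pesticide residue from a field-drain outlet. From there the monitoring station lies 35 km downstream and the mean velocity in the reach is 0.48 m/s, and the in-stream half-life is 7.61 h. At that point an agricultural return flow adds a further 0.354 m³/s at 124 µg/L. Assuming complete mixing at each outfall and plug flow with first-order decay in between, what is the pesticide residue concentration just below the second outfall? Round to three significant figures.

Flow-weighted average: C = (7.660·0.3300 + 1.240·63.60) / 8.900 = 81.39/8.900 = 9.145 µg/L; combined flow 8.900 m³/s.
Travel time t = 35·1000 / 0.48 = 72920 s = 20.25 h.
Half-life 7.61 h → k = ln 2 / 7.61 = 0.09108 h⁻¹ = 2.186 d⁻¹.
Decay over the reach: 9.145·exp(−kt) = 9.145·0.1580 = 1.445 µg/L.
At the second outfall, C = (8.900·1.445 + 0.3540·124.0) / (8.900 + 0.3540) = 6.134 µg/L.

6.13 µg/L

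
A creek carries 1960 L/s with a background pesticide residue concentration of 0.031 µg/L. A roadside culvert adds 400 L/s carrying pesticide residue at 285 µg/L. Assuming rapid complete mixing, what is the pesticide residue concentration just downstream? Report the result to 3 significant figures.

Mixed concentration C = ΣQC/ΣQ = (1960·0.03100 + 400.0·285.0) / 2360 = 114100/2360 = 48.33 µg/L.

48.3 µg/L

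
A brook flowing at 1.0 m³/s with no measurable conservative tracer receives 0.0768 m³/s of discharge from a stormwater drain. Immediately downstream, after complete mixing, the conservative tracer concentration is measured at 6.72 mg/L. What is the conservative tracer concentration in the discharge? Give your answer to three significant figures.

94.2 mg/L

Mass balance: 1.000·0 + 0.07680·Cₑ = 1.077·6.720
→ Cₑ = (1.077·6.720 − 1.000·0) / 0.07680 = 94.22 mg/L.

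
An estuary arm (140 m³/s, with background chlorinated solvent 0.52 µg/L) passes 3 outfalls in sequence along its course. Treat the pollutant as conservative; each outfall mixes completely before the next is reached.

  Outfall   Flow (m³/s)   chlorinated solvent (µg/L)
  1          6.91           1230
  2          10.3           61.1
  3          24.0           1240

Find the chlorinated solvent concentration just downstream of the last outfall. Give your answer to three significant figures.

215 µg/L

After outfall 1: Q = 140.0 + 6.910 = 146.9 m³/s; C = (140.0·0.5200 + 6.910·1230)/146.9 = 58.35 µg/L.
After outfall 2: Q = 146.9 + 10.30 = 157.2 m³/s; C = (146.9·58.35 + 10.30·61.10)/157.2 = 58.53 µg/L.
After outfall 3: Q = 157.2 + 24.00 = 181.2 m³/s; C = (157.2·58.53 + 24.00·1240)/181.2 = 215.0 µg/L.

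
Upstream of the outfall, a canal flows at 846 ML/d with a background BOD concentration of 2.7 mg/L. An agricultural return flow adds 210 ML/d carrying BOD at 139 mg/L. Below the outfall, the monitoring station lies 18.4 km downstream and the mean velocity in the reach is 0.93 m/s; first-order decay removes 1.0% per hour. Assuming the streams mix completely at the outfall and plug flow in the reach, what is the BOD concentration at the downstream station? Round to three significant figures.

28.2 mg/L

Flow-weighted average: C = (846.0·2.700 + 210.0·139.0) / 1056 = 31470/1056 = 29.81 mg/L.
Travel time t = 18.4·1000 / 0.93 = 19780 s = 5.496 h.
1.0%/h lost → k = −ln(1 − 0.01) = 0.01005 h⁻¹.
Decay over the reach: 29.81·exp(−kt) = 29.81·0.9463 = 28.20 mg/L.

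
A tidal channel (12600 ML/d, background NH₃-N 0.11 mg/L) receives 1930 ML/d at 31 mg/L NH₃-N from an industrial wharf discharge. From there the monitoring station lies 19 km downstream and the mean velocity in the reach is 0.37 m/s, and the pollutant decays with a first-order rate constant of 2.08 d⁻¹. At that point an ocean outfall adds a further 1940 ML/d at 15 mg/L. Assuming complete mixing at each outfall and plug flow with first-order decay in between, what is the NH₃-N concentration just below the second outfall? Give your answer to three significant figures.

Mass balance: C = (12600·0.1100 + 1930·31.00) / 14530 = 61220/14530 = 4.213 mg/L; combined flow 14530 ML/d.
Travel time t = 19·1000 / 0.37 = 51350 s = 14.26 h.
First-order decay: C = 4.213·exp(−k·t) = 4.213·0.2905 = 1.224 mg/L.
At the second outfall, C = (14530·1.224 + 1940·15.00) / (14530 + 1940) = 2.846 mg/L.

2.85 mg/L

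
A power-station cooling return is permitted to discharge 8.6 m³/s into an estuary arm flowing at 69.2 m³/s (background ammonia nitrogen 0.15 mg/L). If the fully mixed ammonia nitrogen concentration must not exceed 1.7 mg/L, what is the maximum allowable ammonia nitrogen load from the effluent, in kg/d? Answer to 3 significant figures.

10500 kg/d

Mass balance at the limit: 69.20·0.1500 + 8.600·Cₑ = 77.80·1.7 → Cₑ = 14.17 mg/L.
Load = 8.600 m³/s × 14.17 g/m³ × 86 400 s/d = 10530 kg/d.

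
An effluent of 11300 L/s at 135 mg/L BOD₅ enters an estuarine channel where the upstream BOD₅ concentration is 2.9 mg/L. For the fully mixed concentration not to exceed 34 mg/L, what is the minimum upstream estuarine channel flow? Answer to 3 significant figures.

Set C_mix = 34: (Q·2.900 + 11300·135.0) / (Q + 11300) = 34
→ Q = 11300·(135.0 − 34)/(34 − 2.900) = 36700 L/s.

36700 L/s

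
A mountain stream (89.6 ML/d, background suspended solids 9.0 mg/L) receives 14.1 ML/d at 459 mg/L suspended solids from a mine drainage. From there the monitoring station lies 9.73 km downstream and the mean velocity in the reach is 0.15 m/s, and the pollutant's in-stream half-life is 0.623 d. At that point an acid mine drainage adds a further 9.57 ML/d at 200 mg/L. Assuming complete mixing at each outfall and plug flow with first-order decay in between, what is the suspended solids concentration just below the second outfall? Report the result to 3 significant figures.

44.8 mg/L

After mixing, C = (89.60·9.000 + 14.10·459.0) / 103.7 = 7278/103.7 = 70.19 mg/L; combined flow 103.7 ML/d.
Travel time t = 9.73·1000 / 0.15 = 64870 s = 18.02 h.
Half-life 0.623 d → k = ln 2 / 0.623 = 1.113 d⁻¹.
First-order decay: C = 70.19·exp(−k·t) = 70.19·0.4337 = 30.44 mg/L.
At the second outfall, C = (103.7·30.44 + 9.570·200.0) / (103.7 + 9.570) = 44.77 mg/L.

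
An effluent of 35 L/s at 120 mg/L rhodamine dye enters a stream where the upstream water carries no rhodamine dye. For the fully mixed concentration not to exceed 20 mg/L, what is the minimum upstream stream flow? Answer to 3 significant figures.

175 L/s

Set C_mix = 20: (Q·0 + 35.00·120.0) / (Q + 35.00) = 20
→ Q = 35.00·(120.0 − 20)/(20 − 0) = 175.0 L/s.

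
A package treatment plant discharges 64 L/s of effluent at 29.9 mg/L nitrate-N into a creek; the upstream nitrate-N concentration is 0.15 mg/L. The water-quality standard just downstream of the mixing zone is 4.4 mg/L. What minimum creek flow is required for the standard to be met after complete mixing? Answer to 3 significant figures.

384 L/s

Set C_mix = 4.4: (Q·0.1500 + 64.00·29.90) / (Q + 64.00) = 4.4
→ Q = 64.00·(29.90 − 4.4)/(4.4 − 0.1500) = 384.0 L/s.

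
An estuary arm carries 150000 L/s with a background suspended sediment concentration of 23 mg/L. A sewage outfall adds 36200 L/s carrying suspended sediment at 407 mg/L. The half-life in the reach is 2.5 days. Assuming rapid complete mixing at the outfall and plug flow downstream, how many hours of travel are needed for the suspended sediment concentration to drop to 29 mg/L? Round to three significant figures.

105 h

Flow-weighted average: C = (150000·23.00 + 36200·407.0) / 186200 = 18180000/186200 = 97.66 mg/L.
Half-life 2.5 d → k = ln 2 / 2.5 = 0.2773 d⁻¹.
97.66·exp(−k·t) = 29 → t = ln(97.66/29)/k = 378400 s = 105.1 h.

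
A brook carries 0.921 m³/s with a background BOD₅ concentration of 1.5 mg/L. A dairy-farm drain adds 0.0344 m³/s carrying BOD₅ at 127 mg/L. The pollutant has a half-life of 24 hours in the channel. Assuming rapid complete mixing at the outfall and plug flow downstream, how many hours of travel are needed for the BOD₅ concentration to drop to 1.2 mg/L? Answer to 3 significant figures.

Mixed concentration C = ΣQC/ΣQ = (0.9210·1.500 + 0.03440·127.0) / 0.9554 = 5.750/0.9554 = 6.019 mg/L.
Half-life 24 h → k = ln 2 / 24 = 0.02888 h⁻¹ = 0.6931 d⁻¹.
6.019·exp(−k·t) = 1.2 → t = ln(6.019/1.2)/k = 201000 s = 55.83 h.

55.8 h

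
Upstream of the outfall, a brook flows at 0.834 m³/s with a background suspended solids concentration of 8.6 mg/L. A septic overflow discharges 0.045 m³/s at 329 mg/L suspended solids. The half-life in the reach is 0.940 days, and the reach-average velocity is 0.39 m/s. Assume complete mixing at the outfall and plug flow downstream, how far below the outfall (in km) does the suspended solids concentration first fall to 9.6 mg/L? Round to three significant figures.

43.7 km

Mass balance: C = (0.8340·8.600 + 0.04500·329.0) / 0.8790 = 21.98/0.8790 = 25.00 mg/L.
Half-life 0.940 d → k = ln 2 / 0.940 = 0.7374 d⁻¹.
Set 25.00·exp(−k·t) = 9.6 → t = ln(25.00/9.6)/k = 112200 s = 31.15 h.
Distance = v·t = 0.39·112200 = 43740 m = 43.74 km.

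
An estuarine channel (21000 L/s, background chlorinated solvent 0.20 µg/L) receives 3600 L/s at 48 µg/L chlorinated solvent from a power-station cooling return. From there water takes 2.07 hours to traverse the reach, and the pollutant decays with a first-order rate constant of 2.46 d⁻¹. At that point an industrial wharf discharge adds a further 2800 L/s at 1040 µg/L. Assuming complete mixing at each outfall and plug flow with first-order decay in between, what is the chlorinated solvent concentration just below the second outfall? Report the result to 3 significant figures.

After mixing, C = (21000·0.2000 + 3600·48.00) / 24600 = 177000/24600 = 7.195 µg/L; combined flow 24600 L/s.
After decay, C = 7.195 × e^(−kt) = 7.195 × 0.8088 = 5.820 µg/L.
At the second outfall, C = (24600·5.820 + 2800·1040) / (24600 + 2800) = 111.5 µg/L.

112 µg/L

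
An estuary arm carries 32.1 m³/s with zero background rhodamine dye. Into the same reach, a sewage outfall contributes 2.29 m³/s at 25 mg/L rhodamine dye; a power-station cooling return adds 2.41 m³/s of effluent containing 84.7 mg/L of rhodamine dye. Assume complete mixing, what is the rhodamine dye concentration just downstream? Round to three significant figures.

7.10 mg/L

Conservation of mass: C = (32.10·0 + 2.290·25.00 + 2.410·84.70) / 36.80 = 261.4/36.80 = 7.103 mg/L.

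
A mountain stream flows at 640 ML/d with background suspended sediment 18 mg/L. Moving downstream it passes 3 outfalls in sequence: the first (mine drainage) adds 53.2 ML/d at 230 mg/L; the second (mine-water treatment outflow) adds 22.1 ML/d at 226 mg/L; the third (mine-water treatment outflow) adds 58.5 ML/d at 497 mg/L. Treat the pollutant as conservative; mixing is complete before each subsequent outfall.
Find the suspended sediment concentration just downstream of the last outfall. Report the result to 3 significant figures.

74.7 mg/L

After outfall 1: Q = 640.0 + 53.20 = 693.2 ML/d; C = (640.0·18.00 + 53.20·230.0)/693.2 = 34.27 mg/L.
After outfall 2: Q = 693.2 + 22.10 = 715.3 ML/d; C = (693.2·34.27 + 22.10·226.0)/715.3 = 40.19 mg/L.
After outfall 3: Q = 715.3 + 58.50 = 773.8 ML/d; C = (715.3·40.19 + 58.50·497.0)/773.8 = 74.73 mg/L.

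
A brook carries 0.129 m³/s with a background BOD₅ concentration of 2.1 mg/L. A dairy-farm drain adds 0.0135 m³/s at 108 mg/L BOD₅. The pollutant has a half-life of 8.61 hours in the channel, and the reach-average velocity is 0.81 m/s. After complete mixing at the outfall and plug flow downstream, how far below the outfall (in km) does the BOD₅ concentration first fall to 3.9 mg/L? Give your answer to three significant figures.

41.1 km

Conservation of mass: C = (0.1290·2.100 + 0.01350·108.0) / 0.1425 = 1.729/0.1425 = 12.13 mg/L.
Half-life 8.61 h → k = ln 2 / 8.61 = 0.08050 h⁻¹ = 1.932 d⁻¹.
Set 12.13·exp(−k·t) = 3.9 → t = ln(12.13/3.9)/k = 50750 s = 14.10 h.
Distance = v·t = 0.81·50750 = 41110 m = 41.11 km.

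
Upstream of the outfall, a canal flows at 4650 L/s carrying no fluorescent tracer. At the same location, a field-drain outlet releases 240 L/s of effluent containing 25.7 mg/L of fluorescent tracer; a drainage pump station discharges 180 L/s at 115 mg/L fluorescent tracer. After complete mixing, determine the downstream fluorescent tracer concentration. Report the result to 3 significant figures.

After mixing, C = (4650·0 + 240.0·25.70 + 180.0·115.0) / 5070 = 26870/5070 = 5.299 mg/L.

5.30 mg/L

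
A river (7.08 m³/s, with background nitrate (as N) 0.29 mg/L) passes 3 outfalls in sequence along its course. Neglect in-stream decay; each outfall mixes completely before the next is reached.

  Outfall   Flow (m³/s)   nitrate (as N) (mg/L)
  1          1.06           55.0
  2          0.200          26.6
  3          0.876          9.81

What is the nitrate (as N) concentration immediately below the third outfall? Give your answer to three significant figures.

8.06 mg/L

Below outfall 1: Q → 8.140 m³/s, C = (7.080·0.2900 + 1.060·55.00)/8.140 = 7.414 mg/L.
Below outfall 2: Q → 8.340 m³/s, C = (8.140·7.414 + 0.2000·26.60)/8.340 = 7.874 mg/L.
Below outfall 3: Q → 9.216 m³/s, C = (8.340·7.874 + 0.8760·9.810)/9.216 = 8.058 mg/L.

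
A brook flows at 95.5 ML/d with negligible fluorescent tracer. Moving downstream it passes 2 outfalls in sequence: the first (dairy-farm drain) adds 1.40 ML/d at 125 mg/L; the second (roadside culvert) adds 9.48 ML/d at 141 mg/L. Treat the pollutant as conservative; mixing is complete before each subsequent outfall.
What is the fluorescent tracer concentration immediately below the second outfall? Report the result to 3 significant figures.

14.2 mg/L

Below outfall 1: Q → 96.90 ML/d, C = (95.50·0 + 1.400·125.0)/96.90 = 1.806 mg/L.
Below outfall 2: Q → 106.4 ML/d, C = (96.90·1.806 + 9.480·141.0)/106.4 = 14.21 mg/L.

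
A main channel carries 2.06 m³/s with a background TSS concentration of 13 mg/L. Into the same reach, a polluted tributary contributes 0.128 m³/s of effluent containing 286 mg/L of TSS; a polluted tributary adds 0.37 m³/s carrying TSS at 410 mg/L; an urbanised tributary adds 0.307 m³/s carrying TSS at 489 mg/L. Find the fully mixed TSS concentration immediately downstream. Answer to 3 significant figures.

Flow-weighted average: C = (2.060·13.00 + 0.1280·286.0 + 0.3700·410.0 + 0.3070·489.0) / 2.865 = 365.2/2.865 = 127.5 mg/L.

127 mg/L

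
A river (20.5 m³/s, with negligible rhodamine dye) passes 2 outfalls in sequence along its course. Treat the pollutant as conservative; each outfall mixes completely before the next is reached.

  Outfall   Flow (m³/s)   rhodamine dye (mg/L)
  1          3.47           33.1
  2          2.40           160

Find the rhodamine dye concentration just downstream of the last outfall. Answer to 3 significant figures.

18.9 mg/L

After outfall 1: Q = 20.50 + 3.470 = 23.97 m³/s; C = (20.50·0 + 3.470·33.10)/23.97 = 4.792 mg/L.
After outfall 2: Q = 23.97 + 2.400 = 26.37 m³/s; C = (23.97·4.792 + 2.400·160.0)/26.37 = 18.92 mg/L.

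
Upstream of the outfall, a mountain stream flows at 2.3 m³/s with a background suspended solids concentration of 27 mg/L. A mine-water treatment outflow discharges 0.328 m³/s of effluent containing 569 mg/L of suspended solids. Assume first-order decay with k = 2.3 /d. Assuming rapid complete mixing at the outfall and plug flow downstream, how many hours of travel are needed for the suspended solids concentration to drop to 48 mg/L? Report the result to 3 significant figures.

Mass balance: C = (2.300·27.00 + 0.3280·569.0) / 2.628 = 248.7/2.628 = 94.65 mg/L.
94.65·exp(−k·t) = 48 → t = ln(94.65/48)/k = 25500 s = 7.085 h.

7.08 h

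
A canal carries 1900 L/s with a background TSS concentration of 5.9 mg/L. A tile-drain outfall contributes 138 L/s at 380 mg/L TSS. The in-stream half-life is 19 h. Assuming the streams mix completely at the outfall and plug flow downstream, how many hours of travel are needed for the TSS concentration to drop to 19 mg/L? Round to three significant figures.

After mixing, C = (1900·5.900 + 138.0·380.0) / 2038 = 63650/2038 = 31.23 mg/L.
Half-life 19 h → k = ln 2 / 19 = 0.03648 h⁻¹ = 0.8756 d⁻¹.
31.23·exp(−k·t) = 19 → t = ln(31.23/19)/k = 49040 s = 13.62 h.

13.6 h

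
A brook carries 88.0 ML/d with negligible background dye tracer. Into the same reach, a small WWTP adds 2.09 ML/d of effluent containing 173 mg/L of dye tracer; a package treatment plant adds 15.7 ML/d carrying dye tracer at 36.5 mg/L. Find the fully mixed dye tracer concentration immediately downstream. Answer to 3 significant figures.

8.83 mg/L

Mass balance: C = (88.00·0 + 2.090·173.0 + 15.70·36.50) / 105.8 = 934.6/105.8 = 8.835 mg/L.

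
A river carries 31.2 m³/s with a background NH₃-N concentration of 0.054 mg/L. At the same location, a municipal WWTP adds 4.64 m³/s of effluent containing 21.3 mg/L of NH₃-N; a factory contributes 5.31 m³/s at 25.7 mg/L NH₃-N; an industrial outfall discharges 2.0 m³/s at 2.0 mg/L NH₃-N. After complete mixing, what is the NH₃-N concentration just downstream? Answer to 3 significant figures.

5.58 mg/L

Flow-weighted average: C = (31.20·0.05400 + 4.640·21.30 + 5.310·25.70 + 2.000·2.000) / 43.15 = 241.0/43.15 = 5.585 mg/L.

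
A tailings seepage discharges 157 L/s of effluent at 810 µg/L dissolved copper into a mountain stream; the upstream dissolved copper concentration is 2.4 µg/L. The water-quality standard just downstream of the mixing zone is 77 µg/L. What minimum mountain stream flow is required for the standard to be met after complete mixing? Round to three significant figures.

Set C_mix = 77: (Q·2.400 + 157.0·810.0) / (Q + 157.0) = 77
→ Q = 157.0·(810.0 − 77)/(77 − 2.400) = 1543 L/s.

1540 L/s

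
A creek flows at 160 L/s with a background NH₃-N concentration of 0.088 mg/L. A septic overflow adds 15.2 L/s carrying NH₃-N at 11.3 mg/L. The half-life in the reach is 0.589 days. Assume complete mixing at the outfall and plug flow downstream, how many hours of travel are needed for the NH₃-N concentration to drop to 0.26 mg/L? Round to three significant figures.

Flow-weighted average: C = (160.0·0.08800 + 15.20·11.30) / 175.2 = 185.8/175.2 = 1.061 mg/L.
Half-life 0.589 d → k = ln 2 / 0.589 = 1.177 d⁻¹.
1.061·exp(−k·t) = 0.26 → t = ln(1.061/0.26)/k = 103200 s = 28.67 h.

28.7 h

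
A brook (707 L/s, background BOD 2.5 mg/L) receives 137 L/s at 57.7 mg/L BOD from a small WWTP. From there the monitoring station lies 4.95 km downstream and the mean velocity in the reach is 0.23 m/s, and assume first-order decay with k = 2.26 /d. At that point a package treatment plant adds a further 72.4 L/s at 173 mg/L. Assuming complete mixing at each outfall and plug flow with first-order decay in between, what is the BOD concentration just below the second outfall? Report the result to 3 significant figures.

19.7 mg/L

Mass balance: C = (707.0·2.500 + 137.0·57.70) / 844.0 = 9672/844.0 = 11.46 mg/L; combined flow 844.0 L/s.
Travel time t = 4.95·1000 / 0.23 = 21520 s = 5.978 h.
Applying C = C₀e^(−kt): 11.46 × 0.5695 = 6.527 mg/L.
At the second outfall, C = (844.0·6.527 + 72.40·173.0) / (844.0 + 72.40) = 19.68 mg/L.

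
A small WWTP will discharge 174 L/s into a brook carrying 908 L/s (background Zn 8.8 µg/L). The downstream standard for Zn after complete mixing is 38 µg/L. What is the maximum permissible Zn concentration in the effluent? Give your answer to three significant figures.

190 µg/L

At the limit, (Qr·Cr + Qe·Cₑ)/(Qr + Qe) = 38:
Cₑ = (1082·38 − 908.0·8.800) / 174.0 = 190.4 µg/L.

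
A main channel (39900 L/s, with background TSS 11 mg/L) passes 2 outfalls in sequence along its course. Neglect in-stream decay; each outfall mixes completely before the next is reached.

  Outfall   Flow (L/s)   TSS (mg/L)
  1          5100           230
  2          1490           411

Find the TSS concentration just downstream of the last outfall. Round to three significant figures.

47.8 mg/L

After outfall 1: Q = 39900 + 5100 = 45000 L/s; C = (39900·11.00 + 5100·230.0)/45000 = 35.82 mg/L.
After outfall 2: Q = 45000 + 1490 = 46490 L/s; C = (45000·35.82 + 1490·411.0)/46490 = 47.84 mg/L.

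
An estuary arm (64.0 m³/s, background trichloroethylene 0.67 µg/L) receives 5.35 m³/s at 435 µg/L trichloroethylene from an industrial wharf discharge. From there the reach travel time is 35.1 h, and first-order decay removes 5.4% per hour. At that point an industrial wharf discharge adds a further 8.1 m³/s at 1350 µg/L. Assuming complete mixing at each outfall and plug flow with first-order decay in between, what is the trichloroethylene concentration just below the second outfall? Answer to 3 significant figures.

146 µg/L

Conservation of mass: C = (64.00·0.6700 + 5.350·435.0) / 69.35 = 2370/69.35 = 34.18 µg/L; combined flow 69.35 m³/s.
5.4%/h lost → k = −ln(1 − 0.054) = 0.05551 h⁻¹.
Decay over the reach: 34.18·exp(−kt) = 34.18·0.1425 = 4.870 µg/L.
At the second outfall, C = (69.35·4.870 + 8.100·1350) / (69.35 + 8.100) = 145.5 µg/L.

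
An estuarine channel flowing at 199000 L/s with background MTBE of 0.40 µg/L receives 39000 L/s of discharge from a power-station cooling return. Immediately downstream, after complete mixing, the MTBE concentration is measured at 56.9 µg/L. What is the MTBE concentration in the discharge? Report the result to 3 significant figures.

345 µg/L

Mass balance: 199000·0.4000 + 39000·Cₑ = 238000·56.90
→ Cₑ = (238000·56.90 − 199000·0.4000) / 39000 = 345.2 µg/L.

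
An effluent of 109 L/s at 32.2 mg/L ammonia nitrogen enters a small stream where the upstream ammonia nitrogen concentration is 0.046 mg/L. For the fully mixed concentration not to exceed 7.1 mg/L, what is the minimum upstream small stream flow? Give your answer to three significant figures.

Set C_mix = 7.1: (Q·0.04600 + 109.0·32.20) / (Q + 109.0) = 7.1
→ Q = 109.0·(32.20 − 7.1)/(7.1 − 0.04600) = 387.9 L/s.

388 L/s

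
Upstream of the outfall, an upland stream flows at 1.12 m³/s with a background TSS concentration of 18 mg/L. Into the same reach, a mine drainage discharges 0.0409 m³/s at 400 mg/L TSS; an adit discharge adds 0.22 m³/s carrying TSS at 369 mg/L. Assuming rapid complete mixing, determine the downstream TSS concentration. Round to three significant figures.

85.2 mg/L

After mixing, C = (1.120·18.00 + 0.04090·400.0 + 0.2200·369.0) / 1.381 = 117.7/1.381 = 85.23 mg/L.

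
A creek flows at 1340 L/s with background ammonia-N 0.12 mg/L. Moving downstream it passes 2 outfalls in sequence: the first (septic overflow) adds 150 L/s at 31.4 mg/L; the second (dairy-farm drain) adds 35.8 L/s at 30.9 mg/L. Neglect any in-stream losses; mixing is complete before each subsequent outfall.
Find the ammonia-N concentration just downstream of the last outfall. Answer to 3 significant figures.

3.92 mg/L

After outfall 1: Q = 1340 + 150.0 = 1490 L/s; C = (1340·0.1200 + 150.0·31.40)/1490 = 3.269 mg/L.
After outfall 2: Q = 1490 + 35.80 = 1526 L/s; C = (1490·3.269 + 35.80·30.90)/1526 = 3.917 mg/L.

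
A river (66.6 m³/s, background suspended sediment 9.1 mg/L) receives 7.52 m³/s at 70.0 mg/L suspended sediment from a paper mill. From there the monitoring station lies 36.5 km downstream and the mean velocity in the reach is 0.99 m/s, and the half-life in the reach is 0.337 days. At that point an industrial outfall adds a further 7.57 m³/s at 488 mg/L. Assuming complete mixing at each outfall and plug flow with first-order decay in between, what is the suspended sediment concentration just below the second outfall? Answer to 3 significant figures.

Mixed concentration C = ΣQC/ΣQ = (66.60·9.100 + 7.520·70.00) / 74.12 = 1132/74.12 = 15.28 mg/L; combined flow 74.12 m³/s.
Travel time t = 36.5·1000 / 0.99 = 36870 s = 10.24 h.
Half-life 0.337 d → k = ln 2 / 0.337 = 2.057 d⁻¹.
First-order decay: C = 15.28·exp(−k·t) = 15.28·0.4157 = 6.352 mg/L.
Second outfall: C = (74.12·6.352 + 7.570·488.0)/81.69 = 50.99 mg/L.

51.0 mg/L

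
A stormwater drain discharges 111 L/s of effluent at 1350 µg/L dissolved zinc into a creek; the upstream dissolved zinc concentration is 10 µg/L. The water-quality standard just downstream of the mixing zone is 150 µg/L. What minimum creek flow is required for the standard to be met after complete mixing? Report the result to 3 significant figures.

Set C_mix = 150: (Q·10.00 + 111.0·1350) / (Q + 111.0) = 150
→ Q = 111.0·(1350 − 150)/(150 − 10.00) = 951.4 L/s.

951 L/s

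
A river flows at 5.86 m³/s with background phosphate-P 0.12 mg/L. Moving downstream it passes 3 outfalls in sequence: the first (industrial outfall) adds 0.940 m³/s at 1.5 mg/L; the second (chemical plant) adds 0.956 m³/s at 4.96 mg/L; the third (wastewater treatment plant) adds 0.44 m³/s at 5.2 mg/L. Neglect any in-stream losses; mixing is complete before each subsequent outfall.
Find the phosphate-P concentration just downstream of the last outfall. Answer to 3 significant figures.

Below outfall 1: Q → 6.800 m³/s, C = (5.860·0.1200 + 0.9400·1.500)/6.800 = 0.3108 mg/L.
Below outfall 2: Q → 7.756 m³/s, C = (6.800·0.3108 + 0.9560·4.960)/7.756 = 0.8838 mg/L.
Below outfall 3: Q → 8.196 m³/s, C = (7.756·0.8838 + 0.4400·5.200)/8.196 = 1.116 mg/L.

1.12 mg/L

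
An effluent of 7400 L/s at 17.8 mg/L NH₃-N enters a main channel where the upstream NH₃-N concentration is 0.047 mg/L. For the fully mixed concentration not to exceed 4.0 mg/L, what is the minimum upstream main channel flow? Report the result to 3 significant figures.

Set C_mix = 4.0: (Q·0.04700 + 7400·17.80) / (Q + 7400) = 4.0
→ Q = 7400·(17.80 − 4.0)/(4.0 − 0.04700) = 25830 L/s.

25800 L/s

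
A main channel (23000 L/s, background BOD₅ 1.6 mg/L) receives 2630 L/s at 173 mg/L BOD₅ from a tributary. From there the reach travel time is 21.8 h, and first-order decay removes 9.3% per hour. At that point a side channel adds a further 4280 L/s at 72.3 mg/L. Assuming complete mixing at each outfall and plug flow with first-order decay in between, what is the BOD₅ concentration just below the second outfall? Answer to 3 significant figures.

Conservation of mass: C = (23000·1.600 + 2630·173.0) / 25630 = 491800/25630 = 19.19 mg/L; combined flow 25630 L/s.
9.3%/h lost → k = −ln(1 − 0.093) = 0.09761 h⁻¹.
Decay over the reach: 19.19·exp(−kt) = 19.19·0.1191 = 2.285 mg/L.
At the second outfall, C = (25630·2.285 + 4280·72.30) / (25630 + 4280) = 12.30 mg/L.

12.3 mg/L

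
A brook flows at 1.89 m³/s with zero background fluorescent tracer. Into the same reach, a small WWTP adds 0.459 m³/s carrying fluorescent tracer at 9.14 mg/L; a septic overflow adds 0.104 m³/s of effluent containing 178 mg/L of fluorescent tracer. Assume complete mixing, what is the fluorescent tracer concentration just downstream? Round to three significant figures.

9.26 mg/L

Mixed concentration C = ΣQC/ΣQ = (1.890·0 + 0.4590·9.140 + 0.1040·178.0) / 2.453 = 22.71/2.453 = 9.257 mg/L.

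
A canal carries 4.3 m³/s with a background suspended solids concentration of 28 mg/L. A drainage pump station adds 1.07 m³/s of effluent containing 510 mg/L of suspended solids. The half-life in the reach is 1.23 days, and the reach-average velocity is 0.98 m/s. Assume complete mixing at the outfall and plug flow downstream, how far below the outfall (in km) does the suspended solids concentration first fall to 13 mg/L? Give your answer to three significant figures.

Conservation of mass: C = (4.300·28.00 + 1.070·510.0) / 5.370 = 666.1/5.370 = 124.0 mg/L.
Half-life 1.23 d → k = ln 2 / 1.23 = 0.5635 d⁻¹.
Set 124.0·exp(−k·t) = 13 → t = ln(124.0/13)/k = 345800 s = 96.06 h.
Distance = v·t = 0.98·345800 = 338900 m = 338.9 km.

339 km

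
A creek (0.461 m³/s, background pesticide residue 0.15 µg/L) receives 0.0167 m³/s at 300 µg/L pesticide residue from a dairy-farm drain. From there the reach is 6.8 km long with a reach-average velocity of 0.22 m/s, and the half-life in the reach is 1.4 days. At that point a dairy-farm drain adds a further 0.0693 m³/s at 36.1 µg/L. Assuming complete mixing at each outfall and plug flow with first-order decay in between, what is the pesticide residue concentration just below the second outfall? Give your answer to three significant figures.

Mixed concentration C = ΣQC/ΣQ = (0.4610·0.1500 + 0.01670·300.0) / 0.4777 = 5.079/0.4777 = 10.63 µg/L; combined flow 0.4777 m³/s.
Travel time t = 6.8·1000 / 0.22 = 30910 s = 8.586 h.
Half-life 1.4 d → k = ln 2 / 1.4 = 0.4951 d⁻¹.
First-order decay: C = 10.63·exp(−k·t) = 10.63·0.8377 = 8.907 µg/L.
At the second outfall, C = (0.4777·8.907 + 0.06930·36.10) / (0.4777 + 0.06930) = 12.35 µg/L.

12.4 µg/L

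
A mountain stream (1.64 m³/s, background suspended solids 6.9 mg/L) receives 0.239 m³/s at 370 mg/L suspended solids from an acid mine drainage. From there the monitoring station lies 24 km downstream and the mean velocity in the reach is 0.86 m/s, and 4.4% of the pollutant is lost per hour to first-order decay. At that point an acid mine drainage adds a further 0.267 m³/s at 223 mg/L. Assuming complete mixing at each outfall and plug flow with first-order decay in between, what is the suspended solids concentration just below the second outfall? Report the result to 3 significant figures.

60.5 mg/L

Flow-weighted average: C = (1.640·6.900 + 0.2390·370.0) / 1.879 = 99.75/1.879 = 53.08 mg/L; combined flow 1.879 m³/s.
Travel time t = 24·1000 / 0.86 = 27910 s = 7.752 h.
4.4%/h lost → k = −ln(1 − 0.044) = 0.04500 h⁻¹.
First-order decay: C = 53.08·exp(−k·t) = 53.08·0.7055 = 37.45 mg/L.
Second outfall: C = (1.879·37.45 + 0.2670·223.0)/2.146 = 60.54 mg/L.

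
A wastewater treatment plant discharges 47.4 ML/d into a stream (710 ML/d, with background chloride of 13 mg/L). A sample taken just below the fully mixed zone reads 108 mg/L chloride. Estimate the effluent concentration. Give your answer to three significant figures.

1530 mg/L

Mass balance: 710.0·13.00 + 47.40·Cₑ = 757.4·108.0
→ Cₑ = (757.4·108.0 − 710.0·13.00) / 47.40 = 1531 mg/L.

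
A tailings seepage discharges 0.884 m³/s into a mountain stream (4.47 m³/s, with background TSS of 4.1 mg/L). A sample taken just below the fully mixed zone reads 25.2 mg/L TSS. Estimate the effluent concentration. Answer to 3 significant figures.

132 mg/L

Mass balance: 4.470·4.100 + 0.8840·Cₑ = 5.354·25.20
→ Cₑ = (5.354·25.20 − 4.470·4.100) / 0.8840 = 131.9 mg/L.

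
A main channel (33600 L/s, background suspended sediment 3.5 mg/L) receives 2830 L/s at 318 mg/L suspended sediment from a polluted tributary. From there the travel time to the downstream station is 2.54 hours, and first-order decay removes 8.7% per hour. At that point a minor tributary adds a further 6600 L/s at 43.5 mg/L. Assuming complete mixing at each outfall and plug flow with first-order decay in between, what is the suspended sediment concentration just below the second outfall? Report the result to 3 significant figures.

Flow-weighted average: C = (33600·3.500 + 2830·318.0) / 36430 = 1018000/36430 = 27.93 mg/L; combined flow 36430 L/s.
8.7%/h lost → k = −ln(1 − 0.087) = 0.09102 h⁻¹.
After decay, C = 27.93 × e^(−kt) = 27.93 × 0.7936 = 22.17 mg/L.
Second outfall: C = (36430·22.17 + 6600·43.50)/43030 = 25.44 mg/L.

25.4 mg/L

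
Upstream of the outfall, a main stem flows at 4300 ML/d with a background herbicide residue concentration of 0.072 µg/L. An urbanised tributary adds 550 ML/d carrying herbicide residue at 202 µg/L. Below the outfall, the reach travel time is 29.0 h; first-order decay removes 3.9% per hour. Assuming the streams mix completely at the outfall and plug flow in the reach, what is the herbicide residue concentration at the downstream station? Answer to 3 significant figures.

Mass balance: C = (4300·0.07200 + 550.0·202.0) / 4850 = 111400/4850 = 22.97 µg/L.
3.9%/h lost → k = −ln(1 − 0.039) = 0.03978 h⁻¹.
Decay over the reach: 22.97·exp(−kt) = 22.97·0.3155 = 7.247 µg/L.

7.25 µg/L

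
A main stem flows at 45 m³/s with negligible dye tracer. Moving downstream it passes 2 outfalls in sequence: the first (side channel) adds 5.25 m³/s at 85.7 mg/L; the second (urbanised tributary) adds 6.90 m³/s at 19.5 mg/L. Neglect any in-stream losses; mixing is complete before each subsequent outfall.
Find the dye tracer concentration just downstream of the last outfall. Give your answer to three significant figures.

Outfall 1: combined Q = 50.25 m³/s; C = (45.00·0 + 5.250·85.70)/50.25 = 8.954 mg/L.
Outfall 2: combined Q = 57.15 m³/s; C = (50.25·8.954 + 6.900·19.50)/57.15 = 10.23 mg/L.

10.2 mg/L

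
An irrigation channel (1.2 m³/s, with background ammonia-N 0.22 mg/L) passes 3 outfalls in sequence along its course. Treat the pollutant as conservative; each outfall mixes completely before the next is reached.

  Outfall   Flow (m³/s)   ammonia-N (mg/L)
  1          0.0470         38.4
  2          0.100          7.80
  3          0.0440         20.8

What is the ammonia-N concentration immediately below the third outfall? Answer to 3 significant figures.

Outfall 1: combined Q = 1.247 m³/s; C = (1.200·0.2200 + 0.04700·38.40)/1.247 = 1.659 mg/L.
Outfall 2: combined Q = 1.347 m³/s; C = (1.247·1.659 + 0.1000·7.800)/1.347 = 2.115 mg/L.
Outfall 3: combined Q = 1.391 m³/s; C = (1.347·2.115 + 0.04400·20.80)/1.391 = 2.706 mg/L.

2.71 mg/L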